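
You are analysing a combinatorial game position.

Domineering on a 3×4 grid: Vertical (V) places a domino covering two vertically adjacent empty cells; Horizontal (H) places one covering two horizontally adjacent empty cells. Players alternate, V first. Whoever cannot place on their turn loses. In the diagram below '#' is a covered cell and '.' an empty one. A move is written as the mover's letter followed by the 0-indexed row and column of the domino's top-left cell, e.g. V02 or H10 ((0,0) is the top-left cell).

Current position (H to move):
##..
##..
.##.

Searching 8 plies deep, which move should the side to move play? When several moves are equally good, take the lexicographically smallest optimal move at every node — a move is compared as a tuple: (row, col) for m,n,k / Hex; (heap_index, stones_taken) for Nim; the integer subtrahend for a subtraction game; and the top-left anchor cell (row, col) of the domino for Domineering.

p1 H@[##../##../.##.]: H02[####/##../.##.]-1 H12[##../####/.##.]+1*
p2 V@[##../####/.##.] terminal -1; root [##../##../.##.] d8

H's best at [##../##../.##.]: H12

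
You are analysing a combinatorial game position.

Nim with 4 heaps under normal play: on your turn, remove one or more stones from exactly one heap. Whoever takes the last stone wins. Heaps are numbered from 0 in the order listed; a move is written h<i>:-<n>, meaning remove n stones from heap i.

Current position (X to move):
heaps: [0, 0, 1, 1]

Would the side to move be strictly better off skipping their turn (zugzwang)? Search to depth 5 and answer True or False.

zugzwang((0,0,1,1), X) = True

p1 X@[(0,0,1,1)]: h2:-1[(0,0,0,1)]-1* h3:-1[(0,0,1,0)]-1
p2 O@[(0,0,0,1)]: h3:-1[(0,0,0,0)]+1*
p3 X@[(0,0,0,0)] terminal -1; root [(0,0,1,1)] d5
if X skipped the turn, O would face:
~ p1 O@[(0,0,1,1)]: h2:-1[(0,0,0,1)]-1* h3:-1[(0,0,1,0)]-1
~ p2 X@[(0,0,0,1)]: h3:-1[(0,0,0,0)]+1*
~ p3 O@[(0,0,0,0)] terminal -1; root [(0,0,1,1)] d5
compare (X): move=-1 vs pass=+1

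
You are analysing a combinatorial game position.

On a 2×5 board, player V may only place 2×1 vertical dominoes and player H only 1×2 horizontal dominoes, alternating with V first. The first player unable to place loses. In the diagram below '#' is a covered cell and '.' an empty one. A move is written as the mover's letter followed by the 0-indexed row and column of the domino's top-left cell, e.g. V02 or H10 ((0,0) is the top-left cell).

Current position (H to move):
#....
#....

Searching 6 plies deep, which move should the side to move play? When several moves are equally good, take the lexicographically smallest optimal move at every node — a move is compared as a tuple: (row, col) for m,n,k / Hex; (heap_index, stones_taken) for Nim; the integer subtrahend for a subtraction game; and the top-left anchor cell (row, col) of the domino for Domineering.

H's best at [#..../#....]: H02

[#..../#....] H move#1: H01:-1/###../#...., H02:+1/#.##./#....*, H03:-1/#..##/#...., H11:-1/#..../###.., H12:+1/#..../#.##., H13:-1/#..../#..##
[#.##./#....] V move#2: V01:-1/####./##...*, V04:-1/#.###/#...#
[####./##...] H move#3: H12:-1/####./####., H13:+1/####./##.##*
[####./##.##] end (terminal -1, V#4); searched #..../#.... to 6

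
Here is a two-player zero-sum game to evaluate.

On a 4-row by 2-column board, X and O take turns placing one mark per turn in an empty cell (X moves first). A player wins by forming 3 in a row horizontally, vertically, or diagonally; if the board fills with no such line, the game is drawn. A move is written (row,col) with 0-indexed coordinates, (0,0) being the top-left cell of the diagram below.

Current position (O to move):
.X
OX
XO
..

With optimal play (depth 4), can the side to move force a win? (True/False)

O winning at [.X/OX/XO/..]: False

p1 O@[.X/OX/XO/..]: (0,0)[OX/OX/XO/..]+0* (3,0)[.X/OX/XO/O.]+0 (3,1)[.X/OX/XO/.O]+0
p2 X@[OX/OX/XO/..]: (3,0)[OX/OX/XO/X.]+0* (3,1)[OX/OX/XO/.X]+0
p3 O@[OX/OX/XO/X.]: (3,1)[OX/OX/XO/XO]+0*
p4 X@[OX/OX/XO/XO] terminal +0; root [.X/OX/XO/..] d4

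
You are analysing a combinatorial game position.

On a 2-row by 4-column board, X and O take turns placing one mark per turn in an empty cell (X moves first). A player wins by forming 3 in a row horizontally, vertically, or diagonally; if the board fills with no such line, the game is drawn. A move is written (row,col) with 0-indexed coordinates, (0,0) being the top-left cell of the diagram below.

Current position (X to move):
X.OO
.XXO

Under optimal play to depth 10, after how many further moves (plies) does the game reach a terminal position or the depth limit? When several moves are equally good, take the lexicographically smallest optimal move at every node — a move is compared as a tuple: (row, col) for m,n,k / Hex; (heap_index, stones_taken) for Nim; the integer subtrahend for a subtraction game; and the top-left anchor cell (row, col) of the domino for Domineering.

ply 1, X at X.OO/.XXO | (0,1)=+0→XXOO/.XXO; (1,0)=+1→X.OO/XXXO*
ply 2: X.OO/XXXO is terminal -1 (O); from X.OO/.XXO depth 10

PV length from [X.OO/.XXO]: 1 ply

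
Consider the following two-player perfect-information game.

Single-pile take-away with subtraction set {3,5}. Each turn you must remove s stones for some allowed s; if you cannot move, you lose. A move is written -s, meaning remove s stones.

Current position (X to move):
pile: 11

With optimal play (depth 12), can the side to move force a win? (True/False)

[11] X move#1: -3:+1/8*, -5:-1/6
[8] O move#2: -3:-1/5*, -5:-1/3
[5] X move#3: -3:+1/2*, -5:+1/0
[2] end (terminal -1, O#4); searched 11 to 12

X winning at [11]: True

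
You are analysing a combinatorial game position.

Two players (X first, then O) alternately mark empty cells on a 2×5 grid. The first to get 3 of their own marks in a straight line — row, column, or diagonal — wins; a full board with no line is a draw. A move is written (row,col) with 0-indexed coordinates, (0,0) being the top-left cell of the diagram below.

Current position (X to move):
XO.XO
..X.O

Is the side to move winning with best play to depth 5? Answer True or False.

X winning at [XO.XO/..X.O]: True

[XO.XO/..X.O] X move#1: (0,2):+0/XOXXO/..X.O, (1,0):+0/XO.XO/X.X.O, (1,1):+1/XO.XO/.XX.O*, (1,3):+0/XO.XO/..XXO
[XO.XO/.XX.O] O move#2: (0,2):-1/XOOXO/.XX.O*, (1,0):-1/XO.XO/OXX.O, (1,3):-1/XO.XO/.XXOO
[XOOXO/.XX.O] X move#3: (1,0):+1/XOOXO/XXX.O*, (1,3):+1/XOOXO/.XXXO
[XOOXO/XXX.O] end (terminal -1, O#4); searched XO.XO/..X.O to 5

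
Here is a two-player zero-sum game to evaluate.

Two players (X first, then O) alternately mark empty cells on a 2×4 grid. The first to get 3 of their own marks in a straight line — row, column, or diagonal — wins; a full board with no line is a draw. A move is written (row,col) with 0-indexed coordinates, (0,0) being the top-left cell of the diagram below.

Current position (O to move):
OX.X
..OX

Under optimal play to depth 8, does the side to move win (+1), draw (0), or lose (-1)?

p1 O@[OX.X/..OX]: (0,2)[OXOX/..OX]+0* (1,0)[OX.X/O.OX]-1 (1,1)[OX.X/.OOX]-1
p2 X@[OXOX/..OX]: (1,0)[OXOX/X.OX]+0* (1,1)[OXOX/.XOX]+0
p3 O@[OXOX/X.OX]: (1,1)[OXOX/XOOX]+0*
p4 X@[OXOX/XOOX] terminal +0; root [OX.X/..OX] d8

value(OX.X/..OX, O) = 0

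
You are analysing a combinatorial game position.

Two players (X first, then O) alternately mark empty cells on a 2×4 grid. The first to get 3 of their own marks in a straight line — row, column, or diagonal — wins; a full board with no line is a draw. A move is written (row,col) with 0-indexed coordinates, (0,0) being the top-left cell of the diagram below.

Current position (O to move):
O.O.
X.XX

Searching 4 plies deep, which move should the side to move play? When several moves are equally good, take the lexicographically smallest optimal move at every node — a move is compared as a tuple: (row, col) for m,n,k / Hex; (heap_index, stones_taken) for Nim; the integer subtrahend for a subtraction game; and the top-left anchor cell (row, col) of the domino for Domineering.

O's best at [O.O./X.XX]: (0,1)

ply 1, O at O.O./X.XX | (0,1)=+1→OOO./X.XX*; (0,3)=-1→O.OO/X.XX; (1,1)=+0→O.O./XOXX
ply 2: OOO./X.XX is terminal -1 (X); from O.O./X.XX depth 4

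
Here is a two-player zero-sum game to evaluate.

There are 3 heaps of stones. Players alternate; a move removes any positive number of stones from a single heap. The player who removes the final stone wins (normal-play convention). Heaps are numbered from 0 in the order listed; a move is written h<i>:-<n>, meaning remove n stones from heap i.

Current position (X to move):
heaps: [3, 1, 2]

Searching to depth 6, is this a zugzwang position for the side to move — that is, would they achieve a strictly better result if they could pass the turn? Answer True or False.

zugzwang((3,1,2), X) = True

ply 1, X at (3,1,2) | h0:-1=-1→(2,1,2)*; h0:-2=-1→(1,1,2); h0:-3=-1→(0,1,2); h1:-1=-1→(3,0,2); h2:-1=-1→(3,1,1); h2:-2=-1→(3,1,0)
ply 2, O at (2,1,2) | h0:-1=-1→(1,1,2); h0:-2=-1→(0,1,2); h1:-1=+1→(2,0,2)*; h2:-1=-1→(2,1,1); h2:-2=-1→(2,1,0)
ply 3, X at (2,0,2) | h0:-1=-1→(1,0,2)*; h0:-2=-1→(0,0,2); h2:-1=-1→(2,0,1); h2:-2=-1→(2,0,0)
ply 4, O at (1,0,2) | h0:-1=-1→(0,0,2); h2:-1=+1→(1,0,1)*; h2:-2=-1→(1,0,0)
ply 5, X at (1,0,1) | h0:-1=-1→(0,0,1)*; h2:-1=-1→(1,0,0)
ply 6, O at (0,0,1) | h2:-1=+1→(0,0,0)*
ply 7: (0,0,0) is terminal -1 (X); from (3,1,2) depth 6
if X skipped the turn, O would face:
~ ply 1, O at (3,1,2) | h0:-1=-1→(2,1,2)*; h0:-2=-1→(1,1,2); h0:-3=-1→(0,1,2); h1:-1=-1→(3,0,2); h2:-1=-1→(3,1,1); h2:-2=-1→(3,1,0)
~ ply 2, X at (2,1,2) | h0:-1=-1→(1,1,2); h0:-2=-1→(0,1,2); h1:-1=+1→(2,0,2)*; h2:-1=-1→(2,1,1); h2:-2=-1→(2,1,0)
~ ply 3, O at (2,0,2) | h0:-1=-1→(1,0,2)*; h0:-2=-1→(0,0,2); h2:-1=-1→(2,0,1); h2:-2=-1→(2,0,0)
~ ply 4, X at (1,0,2) | h0:-1=-1→(0,0,2); h2:-1=+1→(1,0,1)*; h2:-2=-1→(1,0,0)
~ ply 5, O at (1,0,1) | h0:-1=-1→(0,0,1)*; h2:-1=-1→(1,0,0)
~ ply 6, X at (0,0,1) | h2:-1=+1→(0,0,0)*
~ ply 7: (0,0,0) is terminal -1 (O); from (3,1,2) depth 6
compare (X): move=-1 vs pass=+1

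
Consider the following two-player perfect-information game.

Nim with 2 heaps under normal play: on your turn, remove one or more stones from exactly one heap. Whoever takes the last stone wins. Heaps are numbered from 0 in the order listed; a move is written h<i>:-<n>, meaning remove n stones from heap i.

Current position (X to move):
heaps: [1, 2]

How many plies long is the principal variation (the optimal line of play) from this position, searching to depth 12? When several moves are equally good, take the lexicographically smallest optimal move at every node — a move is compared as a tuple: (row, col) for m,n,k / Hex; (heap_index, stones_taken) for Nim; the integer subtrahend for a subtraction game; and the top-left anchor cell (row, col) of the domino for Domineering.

PV length from [(1,2)]: 3 plies

[(1,2)] X move#1: h0:-1:-1/(0,2), h1:-1:+1/(1,1)*, h1:-2:-1/(1,0)
[(1,1)] O move#2: h0:-1:-1/(0,1)*, h1:-1:-1/(1,0)
[(0,1)] X move#3: h1:-1:+1/(0,0)*
[(0,0)] end (terminal -1, O#4); searched (1,2) to 12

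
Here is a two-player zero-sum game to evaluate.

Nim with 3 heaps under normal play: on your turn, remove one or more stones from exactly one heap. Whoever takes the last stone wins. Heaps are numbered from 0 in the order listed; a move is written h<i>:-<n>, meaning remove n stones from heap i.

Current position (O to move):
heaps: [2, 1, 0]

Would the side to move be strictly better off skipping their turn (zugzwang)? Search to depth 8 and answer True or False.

zugzwang((2,1,0), O) = False

ply 1, O at (2,1,0) | h0:-1=+1→(1,1,0)*; h0:-2=-1→(0,1,0); h1:-1=-1→(2,0,0)
ply 2, X at (1,1,0) | h0:-1=-1→(0,1,0)*; h1:-1=-1→(1,0,0)
ply 3, O at (0,1,0) | h1:-1=+1→(0,0,0)*
ply 4: (0,0,0) is terminal -1 (X); from (2,1,0) depth 8
suppose O passes — search the same position with X to move:
pass> ply 1, X at (2,1,0) | h0:-1=+1→(1,1,0)*; h0:-2=-1→(0,1,0); h1:-1=-1→(2,0,0)
pass> ply 2, O at (1,1,0) | h0:-1=-1→(0,1,0)*; h1:-1=-1→(1,0,0)
pass> ply 3, X at (0,1,0) | h1:-1=+1→(0,0,0)*
pass> ply 4: (0,0,0) is terminal -1 (O); from (2,1,0) depth 8
for O: play +1, pass -1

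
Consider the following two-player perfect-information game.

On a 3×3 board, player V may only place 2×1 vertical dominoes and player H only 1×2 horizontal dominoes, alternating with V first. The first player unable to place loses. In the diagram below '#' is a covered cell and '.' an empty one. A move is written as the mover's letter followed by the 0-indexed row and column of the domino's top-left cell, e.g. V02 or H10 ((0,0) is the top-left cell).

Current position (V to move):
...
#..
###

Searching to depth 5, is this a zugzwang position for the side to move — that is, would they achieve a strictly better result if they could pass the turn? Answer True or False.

ply 1, V at .../#../### | V01=+1→.#./##./###*; V02=-1→..#/#.#/###
ply 2: .#./##./### is terminal -1 (H); from .../#../### depth 5
if V skipped the turn, H would face:
~ ply 1, H at .../#../### | H00=-1→##./#../###; H01=+1→.##/#../###*; H11=+1→.../###/###
~ ply 2: .##/#../### is terminal -1 (V); from .../#../### depth 5
compare (V): move=+1 vs pass=-1

zugzwang(.../#../###, V) = False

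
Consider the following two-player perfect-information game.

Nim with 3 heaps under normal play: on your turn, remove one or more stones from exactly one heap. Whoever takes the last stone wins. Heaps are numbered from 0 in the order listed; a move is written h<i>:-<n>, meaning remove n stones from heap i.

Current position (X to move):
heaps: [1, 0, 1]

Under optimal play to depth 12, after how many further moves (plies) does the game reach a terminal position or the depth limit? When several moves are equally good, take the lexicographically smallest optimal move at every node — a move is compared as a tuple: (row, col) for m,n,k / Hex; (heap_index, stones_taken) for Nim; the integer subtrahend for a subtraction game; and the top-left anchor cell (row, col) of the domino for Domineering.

ply 1, X at (1,0,1) | h0:-1=-1→(0,0,1)*; h2:-1=-1→(1,0,0)
ply 2, O at (0,0,1) | h2:-1=+1→(0,0,0)*
ply 3: (0,0,0) is terminal -1 (X); from (1,0,1) depth 12

PV length from [(1,0,1)]: 2 plies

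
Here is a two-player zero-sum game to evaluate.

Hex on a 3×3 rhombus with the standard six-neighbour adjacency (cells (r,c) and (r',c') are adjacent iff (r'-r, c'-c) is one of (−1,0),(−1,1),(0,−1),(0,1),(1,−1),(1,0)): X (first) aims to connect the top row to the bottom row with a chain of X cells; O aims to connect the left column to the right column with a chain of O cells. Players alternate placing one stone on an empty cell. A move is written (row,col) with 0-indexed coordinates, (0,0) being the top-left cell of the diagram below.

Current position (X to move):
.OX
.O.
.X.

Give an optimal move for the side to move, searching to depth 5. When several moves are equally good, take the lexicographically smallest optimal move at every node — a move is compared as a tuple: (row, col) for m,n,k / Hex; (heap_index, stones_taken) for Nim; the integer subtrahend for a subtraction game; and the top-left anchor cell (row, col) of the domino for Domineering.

[.OX/.O./.X.] X move#1: (0,0):-1/XOX/.O./.X., (1,0):-1/.OX/XO./.X., (1,2):+1/.OX/.OX/.X.*, (2,0):-1/.OX/.O./XX., (2,2):-1/.OX/.O./.XX
[.OX/.OX/.X.] end (terminal -1, O#2); searched .OX/.O./.X. to 5

X's best at [.OX/.O./.X.]: (1,2)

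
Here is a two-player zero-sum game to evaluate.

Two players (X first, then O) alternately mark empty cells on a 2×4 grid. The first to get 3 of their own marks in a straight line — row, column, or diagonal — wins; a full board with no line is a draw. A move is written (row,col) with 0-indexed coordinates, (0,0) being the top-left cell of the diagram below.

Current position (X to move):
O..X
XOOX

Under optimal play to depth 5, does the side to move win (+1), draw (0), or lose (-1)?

value(O..X/XOOX, X) = 0

p1 X@[O..X/XOOX]: (0,1)[OX.X/XOOX]+0* (0,2)[O.XX/XOOX]+0
p2 O@[OX.X/XOOX]: (0,2)[OXOX/XOOX]+0*
p3 X@[OXOX/XOOX] terminal +0; root [O..X/XOOX] d5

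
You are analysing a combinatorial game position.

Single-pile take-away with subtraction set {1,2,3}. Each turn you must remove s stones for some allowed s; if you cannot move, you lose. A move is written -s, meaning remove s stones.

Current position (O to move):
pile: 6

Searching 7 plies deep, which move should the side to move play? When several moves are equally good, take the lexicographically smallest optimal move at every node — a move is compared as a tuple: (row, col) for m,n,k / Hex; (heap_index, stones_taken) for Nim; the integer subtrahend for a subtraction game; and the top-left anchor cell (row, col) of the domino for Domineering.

O's best at [6]: -2

ply 1, O at 6 | -1=-1→5; -2=+1→4*; -3=-1→3
ply 2, X at 4 | -1=-1→3*; -2=-1→2; -3=-1→1
ply 3, O at 3 | -1=-1→2; -2=-1→1; -3=+1→0*
ply 4: 0 is terminal -1 (X); from 6 depth 7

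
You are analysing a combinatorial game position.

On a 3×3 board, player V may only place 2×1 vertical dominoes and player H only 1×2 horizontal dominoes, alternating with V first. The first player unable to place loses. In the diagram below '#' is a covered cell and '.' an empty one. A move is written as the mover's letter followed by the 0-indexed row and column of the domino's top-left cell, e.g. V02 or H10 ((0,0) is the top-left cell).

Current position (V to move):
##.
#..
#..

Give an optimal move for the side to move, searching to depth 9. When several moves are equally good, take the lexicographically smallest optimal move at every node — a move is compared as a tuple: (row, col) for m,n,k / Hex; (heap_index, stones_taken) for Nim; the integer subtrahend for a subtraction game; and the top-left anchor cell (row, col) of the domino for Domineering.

V's best at [##./#../#..]: V11

p1 V@[##./#../#..]: V02[###/#.#/#..]-1 V11[##./##./##.]+1* V12[##./#.#/#.#]+1
p2 H@[##./##./##.] terminal -1; root [##./#../#..] d9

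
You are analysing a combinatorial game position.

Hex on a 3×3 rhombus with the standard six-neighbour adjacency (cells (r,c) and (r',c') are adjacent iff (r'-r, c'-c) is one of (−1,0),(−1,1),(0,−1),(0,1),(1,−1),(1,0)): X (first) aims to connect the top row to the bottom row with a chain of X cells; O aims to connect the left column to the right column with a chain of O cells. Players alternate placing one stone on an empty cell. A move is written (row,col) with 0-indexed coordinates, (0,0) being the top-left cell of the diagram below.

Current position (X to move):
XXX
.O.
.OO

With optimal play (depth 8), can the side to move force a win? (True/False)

X winning at [XXX/.O./.OO]: False

p1 X@[XXX/.O./.OO]: (1,0)[XXX/XO./.OO]-1* (1,2)[XXX/.OX/.OO]-1 (2,0)[XXX/.O./XOO]-1
p2 O@[XXX/XO./.OO]: (1,2)[XXX/XOO/.OO]-1 (2,0)[XXX/XO./OOO]+1*
p3 X@[XXX/XO./OOO] terminal -1; root [XXX/.O./.OO] d8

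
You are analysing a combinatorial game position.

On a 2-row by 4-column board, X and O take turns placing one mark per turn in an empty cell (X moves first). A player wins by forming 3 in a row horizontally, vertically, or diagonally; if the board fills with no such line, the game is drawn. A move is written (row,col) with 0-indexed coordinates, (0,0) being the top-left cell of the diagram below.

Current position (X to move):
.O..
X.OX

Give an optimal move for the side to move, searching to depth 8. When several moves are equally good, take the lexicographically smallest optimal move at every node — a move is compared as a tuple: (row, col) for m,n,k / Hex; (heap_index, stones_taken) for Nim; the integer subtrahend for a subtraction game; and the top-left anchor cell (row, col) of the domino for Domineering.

ply 1, X at .O../X.OX | (0,0)=+0→XO../X.OX*; (0,2)=+0→.OX./X.OX; (0,3)=+0→.O.X/X.OX; (1,1)=-1→.O../XXOX
ply 2, O at XO../X.OX | (0,2)=+0→XOO./X.OX*; (0,3)=+0→XO.O/X.OX; (1,1)=+0→XO../XOOX
ply 3, X at XOO./X.OX | (0,3)=+0→XOOX/X.OX*; (1,1)=-1→XOO./XXOX
ply 4, O at XOOX/X.OX | (1,1)=+0→XOOX/XOOX*
ply 5: XOOX/XOOX is terminal +0 (X); from .O../X.OX depth 8

X's best at [.O../X.OX]: (0,0)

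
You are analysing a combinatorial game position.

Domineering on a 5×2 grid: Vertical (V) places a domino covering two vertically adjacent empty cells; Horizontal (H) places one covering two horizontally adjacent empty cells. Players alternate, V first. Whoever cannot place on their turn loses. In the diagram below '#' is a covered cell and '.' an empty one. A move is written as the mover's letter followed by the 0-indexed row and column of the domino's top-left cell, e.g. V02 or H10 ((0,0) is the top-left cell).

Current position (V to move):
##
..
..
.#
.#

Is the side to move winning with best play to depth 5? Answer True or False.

p1 V@[##/../../.#/.#]: V10[##/#./#./.#/.#]+1* V11[##/.#/.#/.#/.#]+1 V20[##/../#./##/.#]-1 V30[##/../../##/##]-1
p2 H@[##/#./#./.#/.#] terminal -1; root [##/../../.#/.#] d5

V winning at [##/../../.#/.#]: True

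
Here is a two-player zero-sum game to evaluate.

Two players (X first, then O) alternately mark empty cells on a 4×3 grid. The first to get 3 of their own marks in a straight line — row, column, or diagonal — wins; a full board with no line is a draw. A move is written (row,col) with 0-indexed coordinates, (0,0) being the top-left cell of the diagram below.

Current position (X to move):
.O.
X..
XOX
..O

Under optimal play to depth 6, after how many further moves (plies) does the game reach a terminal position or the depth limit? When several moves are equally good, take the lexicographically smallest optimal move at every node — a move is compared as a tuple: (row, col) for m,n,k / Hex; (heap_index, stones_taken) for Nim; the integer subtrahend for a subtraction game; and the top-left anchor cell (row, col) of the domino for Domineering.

ply 1, X at .O./X../XOX/..O | (0,0)=+1→XO./X../XOX/..O*; (0,2)=-1→.OX/X../XOX/..O; (1,1)=+1→.O./XX./XOX/..O; (1,2)=-1→.O./X.X/XOX/..O; (3,0)=+1→.O./X../XOX/X.O; (3,1)=-1→.O./X../XOX/.XO
ply 2: XO./X../XOX/..O is terminal -1 (O); from .O./X../XOX/..O depth 6

PV length from [.O./X../XOX/..O]: 1 ply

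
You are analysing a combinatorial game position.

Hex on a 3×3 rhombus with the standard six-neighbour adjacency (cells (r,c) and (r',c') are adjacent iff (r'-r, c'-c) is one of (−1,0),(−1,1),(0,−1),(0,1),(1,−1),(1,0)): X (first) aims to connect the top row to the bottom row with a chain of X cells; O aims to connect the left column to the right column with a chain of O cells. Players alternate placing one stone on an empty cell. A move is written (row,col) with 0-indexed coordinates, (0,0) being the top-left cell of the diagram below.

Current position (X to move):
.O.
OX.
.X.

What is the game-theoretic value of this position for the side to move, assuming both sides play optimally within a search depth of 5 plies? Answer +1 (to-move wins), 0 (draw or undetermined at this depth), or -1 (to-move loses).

[.O./OX./.X.] X move#1: (0,0):-1/XO./OX./.X., (0,2):+1/.OX/OX./.X.*, (1,2):-1/.O./OXX/.X., (2,0):-1/.O./OX./XX., (2,2):-1/.O./OX./.XX
[.OX/OX./.X.] end (terminal -1, O#2); searched .O./OX./.X. to 5

value(.O./OX./.X., X) = +1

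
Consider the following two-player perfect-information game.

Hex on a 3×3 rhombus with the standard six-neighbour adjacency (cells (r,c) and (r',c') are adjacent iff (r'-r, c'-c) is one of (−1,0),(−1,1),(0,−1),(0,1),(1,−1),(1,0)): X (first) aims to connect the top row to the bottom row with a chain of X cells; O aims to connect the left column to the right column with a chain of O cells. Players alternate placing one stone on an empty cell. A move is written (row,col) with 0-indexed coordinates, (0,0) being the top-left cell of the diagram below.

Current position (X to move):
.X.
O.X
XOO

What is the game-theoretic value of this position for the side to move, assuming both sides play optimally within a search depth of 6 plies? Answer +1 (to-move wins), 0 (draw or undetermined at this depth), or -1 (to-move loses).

p1 X@[.X./O.X/XOO]: (0,0)[XX./O.X/XOO]-1 (0,2)[.XX/O.X/XOO]-1 (1,1)[.X./OXX/XOO]+1*
p2 O@[.X./OXX/XOO] terminal -1; root [.X./O.X/XOO] d6

value(.X./O.X/XOO, X) = +1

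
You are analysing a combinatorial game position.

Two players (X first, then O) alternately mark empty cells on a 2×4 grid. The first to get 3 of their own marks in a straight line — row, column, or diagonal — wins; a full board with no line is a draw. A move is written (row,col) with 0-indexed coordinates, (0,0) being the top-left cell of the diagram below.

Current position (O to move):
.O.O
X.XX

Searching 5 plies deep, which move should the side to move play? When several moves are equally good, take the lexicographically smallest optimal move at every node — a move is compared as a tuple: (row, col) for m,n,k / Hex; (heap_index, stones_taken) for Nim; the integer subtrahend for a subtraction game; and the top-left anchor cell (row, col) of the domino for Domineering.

[.O.O/X.XX] O move#1: (0,0):-1/OO.O/X.XX, (0,2):+1/.OOO/X.XX*, (1,1):+0/.O.O/XOXX
[.OOO/X.XX] end (terminal -1, X#2); searched .O.O/X.XX to 5

O's best at [.O.O/X.XX]: (0,2)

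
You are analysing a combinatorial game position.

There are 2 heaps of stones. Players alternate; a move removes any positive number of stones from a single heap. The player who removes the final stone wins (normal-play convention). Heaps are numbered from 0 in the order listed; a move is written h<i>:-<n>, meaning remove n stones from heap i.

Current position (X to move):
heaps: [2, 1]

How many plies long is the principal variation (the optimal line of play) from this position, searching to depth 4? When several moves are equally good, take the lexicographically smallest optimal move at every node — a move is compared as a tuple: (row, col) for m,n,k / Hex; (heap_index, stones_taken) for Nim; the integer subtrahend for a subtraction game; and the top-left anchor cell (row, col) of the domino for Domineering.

p1 X@[(2,1)]: h0:-1[(1,1)]+1* h0:-2[(0,1)]-1 h1:-1[(2,0)]-1
p2 O@[(1,1)]: h0:-1[(0,1)]-1* h1:-1[(1,0)]-1
p3 X@[(0,1)]: h1:-1[(0,0)]+1*
p4 O@[(0,0)] terminal -1; root [(2,1)] d4

PV length from [(2,1)]: 3 plies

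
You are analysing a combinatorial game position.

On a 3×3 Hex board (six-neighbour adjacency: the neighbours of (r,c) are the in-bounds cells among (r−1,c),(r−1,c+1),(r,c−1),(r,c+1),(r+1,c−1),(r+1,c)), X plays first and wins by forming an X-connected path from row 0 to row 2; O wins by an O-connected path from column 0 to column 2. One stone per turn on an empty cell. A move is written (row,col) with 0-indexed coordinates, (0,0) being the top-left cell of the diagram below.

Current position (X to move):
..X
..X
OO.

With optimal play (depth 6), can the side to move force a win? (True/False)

ply 1, X at ..X/..X/OO. | (0,0)=-1→X.X/..X/OO.; (0,1)=-1→.XX/..X/OO.; (1,0)=-1→..X/X.X/OO.; (1,1)=-1→..X/.XX/OO.; (2,2)=+1→..X/..X/OOX*
ply 2: ..X/..X/OOX is terminal -1 (O); from ..X/..X/OO. depth 6

X winning at [..X/..X/OO.]: True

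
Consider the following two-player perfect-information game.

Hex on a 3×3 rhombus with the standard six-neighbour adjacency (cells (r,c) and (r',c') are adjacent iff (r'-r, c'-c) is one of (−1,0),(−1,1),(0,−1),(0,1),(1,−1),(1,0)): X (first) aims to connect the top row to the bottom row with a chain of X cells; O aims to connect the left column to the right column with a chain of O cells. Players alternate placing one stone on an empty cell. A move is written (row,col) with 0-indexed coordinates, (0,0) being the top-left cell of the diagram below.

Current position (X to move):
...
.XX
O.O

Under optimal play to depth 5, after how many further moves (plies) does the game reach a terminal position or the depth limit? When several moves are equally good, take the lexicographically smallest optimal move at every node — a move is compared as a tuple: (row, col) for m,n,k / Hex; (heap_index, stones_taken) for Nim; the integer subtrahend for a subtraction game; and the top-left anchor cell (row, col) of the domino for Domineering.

PV length from [.../.XX/O.O]: 3 plies

ply 1, X at .../.XX/O.O | (0,0)=-1→X../.XX/O.O; (0,1)=-1→.X./.XX/O.O; (0,2)=-1→..X/.XX/O.O; (1,0)=-1→.../XXX/O.O; (2,1)=+1→.../.XX/OXO*
ply 2, O at .../.XX/OXO | (0,0)=-1→O../.XX/OXO*; (0,1)=-1→.O./.XX/OXO; (0,2)=-1→..O/.XX/OXO; (1,0)=-1→.../OXX/OXO
ply 3, X at O../.XX/OXO | (0,1)=+1→OX./.XX/OXO*; (0,2)=+1→O.X/.XX/OXO; (1,0)=+1→O../XXX/OXO
ply 4: OX./.XX/OXO is terminal -1 (O); from .../.XX/O.O depth 5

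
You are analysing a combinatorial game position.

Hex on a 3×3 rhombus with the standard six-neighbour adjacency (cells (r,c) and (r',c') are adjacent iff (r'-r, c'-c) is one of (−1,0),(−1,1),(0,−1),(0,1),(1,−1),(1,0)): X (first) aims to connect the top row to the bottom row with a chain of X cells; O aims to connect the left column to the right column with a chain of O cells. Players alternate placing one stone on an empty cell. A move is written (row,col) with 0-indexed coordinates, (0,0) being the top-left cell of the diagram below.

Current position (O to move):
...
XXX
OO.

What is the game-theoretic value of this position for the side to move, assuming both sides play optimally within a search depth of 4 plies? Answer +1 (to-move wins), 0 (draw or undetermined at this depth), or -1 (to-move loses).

[.../XXX/OO.] O move#1: (0,0):-1/O../XXX/OO., (0,1):-1/.O./XXX/OO., (0,2):-1/..O/XXX/OO., (2,2):+1/.../XXX/OOO*
[.../XXX/OOO] end (terminal -1, X#2); searched .../XXX/OO. to 4

value(.../XXX/OO., O) = +1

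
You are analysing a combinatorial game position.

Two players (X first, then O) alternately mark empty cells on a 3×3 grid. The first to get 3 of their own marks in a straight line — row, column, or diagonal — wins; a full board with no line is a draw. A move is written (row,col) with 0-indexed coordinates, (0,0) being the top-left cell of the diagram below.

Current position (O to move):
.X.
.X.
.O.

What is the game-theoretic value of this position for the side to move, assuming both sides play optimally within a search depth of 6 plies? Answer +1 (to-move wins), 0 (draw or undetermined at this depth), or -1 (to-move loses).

ply 1, O at .X./.X./.O. | (0,0)=+0→OX./.X./.O.*; (0,2)=+0→.XO/.X./.O.; (1,0)=-1→.X./OX./.O.; (1,2)=-1→.X./.XO/.O.; (2,0)=+0→.X./.X./OO.; (2,2)=+0→.X./.X./.OO
ply 2, X at OX./.X./.O. | (0,2)=-1→OXX/.X./.O.; (1,0)=+0→OX./XX./.O.*; (1,2)=+0→OX./.XX/.O.; (2,0)=+0→OX./.X./XO.; (2,2)=+0→OX./.X./.OX
ply 3, O at OX./XX./.O. | (0,2)=-1→OXO/XX./.O.; (1,2)=+0→OX./XXO/.O.*; (2,0)=-1→OX./XX./OO.; (2,2)=-1→OX./XX./.OO
ply 4, X at OX./XXO/.O. | (0,2)=+0→OXX/XXO/.O.*; (2,0)=+0→OX./XXO/XO.; (2,2)=+0→OX./XXO/.OX
ply 5, O at OXX/XXO/.O. | (2,0)=+0→OXX/XXO/OO.*; (2,2)=-1→OXX/XXO/.OO
ply 6, X at OXX/XXO/OO. | (2,2)=+0→OXX/XXO/OOX*
ply 7: OXX/XXO/OOX is terminal +0 (O); from .X./.X./.O. depth 6

value(.X./.X./.O., O) = 0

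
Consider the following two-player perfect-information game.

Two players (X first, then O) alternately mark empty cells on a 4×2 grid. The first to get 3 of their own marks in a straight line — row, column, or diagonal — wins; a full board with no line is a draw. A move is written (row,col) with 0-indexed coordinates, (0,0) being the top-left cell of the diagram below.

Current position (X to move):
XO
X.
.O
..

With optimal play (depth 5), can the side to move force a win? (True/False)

X winning at [XO/X./.O/..]: True

[XO/X./.O/..] X move#1: (1,1):+0/XO/XX/.O/.., (2,0):+1/XO/X./XO/..*, (3,0):-1/XO/X./.O/X., (3,1):-1/XO/X./.O/.X
[XO/X./XO/..] end (terminal -1, O#2); searched XO/X./.O/.. to 5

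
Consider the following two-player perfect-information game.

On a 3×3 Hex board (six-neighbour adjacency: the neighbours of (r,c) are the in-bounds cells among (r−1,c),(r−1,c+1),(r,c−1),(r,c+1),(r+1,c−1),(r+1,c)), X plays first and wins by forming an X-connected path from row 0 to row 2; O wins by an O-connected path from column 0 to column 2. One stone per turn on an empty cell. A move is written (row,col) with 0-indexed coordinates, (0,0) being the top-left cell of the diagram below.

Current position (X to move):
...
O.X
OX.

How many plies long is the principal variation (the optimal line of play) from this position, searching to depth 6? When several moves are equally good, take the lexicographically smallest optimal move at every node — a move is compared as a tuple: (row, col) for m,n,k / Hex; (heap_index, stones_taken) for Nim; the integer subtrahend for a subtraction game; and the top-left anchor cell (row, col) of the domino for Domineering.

ply 1, X at .../O.X/OX. | (0,0)=-1→X../O.X/OX.; (0,1)=+1→.X./O.X/OX.*; (0,2)=+1→..X/O.X/OX.; (1,1)=+1→.../OXX/OX.; (2,2)=-1→.../O.X/OXX
ply 2, O at .X./O.X/OX. | (0,0)=-1→OX./O.X/OX.*; (0,2)=-1→.XO/O.X/OX.; (1,1)=-1→.X./OOX/OX.; (2,2)=-1→.X./O.X/OXO
ply 3, X at OX./O.X/OX. | (0,2)=+1→OXX/O.X/OX.*; (1,1)=+1→OX./OXX/OX.; (2,2)=+1→OX./O.X/OXX
ply 4: OXX/O.X/OX. is terminal -1 (O); from .../O.X/OX. depth 6

PV length from [.../O.X/OX.]: 3 plies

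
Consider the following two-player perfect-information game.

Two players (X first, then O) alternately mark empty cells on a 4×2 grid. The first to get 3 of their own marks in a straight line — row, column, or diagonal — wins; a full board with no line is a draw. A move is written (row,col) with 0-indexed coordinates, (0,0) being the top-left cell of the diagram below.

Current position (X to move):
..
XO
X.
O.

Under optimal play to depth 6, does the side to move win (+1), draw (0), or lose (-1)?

value(../XO/X./O., X) = +1

ply 1, X at ../XO/X./O. | (0,0)=+1→X./XO/X./O.*; (0,1)=+0→.X/XO/X./O.; (2,1)=+0→../XO/XX/O.; (3,1)=+0→../XO/X./OX
ply 2: X./XO/X./O. is terminal -1 (O); from ../XO/X./O. depth 6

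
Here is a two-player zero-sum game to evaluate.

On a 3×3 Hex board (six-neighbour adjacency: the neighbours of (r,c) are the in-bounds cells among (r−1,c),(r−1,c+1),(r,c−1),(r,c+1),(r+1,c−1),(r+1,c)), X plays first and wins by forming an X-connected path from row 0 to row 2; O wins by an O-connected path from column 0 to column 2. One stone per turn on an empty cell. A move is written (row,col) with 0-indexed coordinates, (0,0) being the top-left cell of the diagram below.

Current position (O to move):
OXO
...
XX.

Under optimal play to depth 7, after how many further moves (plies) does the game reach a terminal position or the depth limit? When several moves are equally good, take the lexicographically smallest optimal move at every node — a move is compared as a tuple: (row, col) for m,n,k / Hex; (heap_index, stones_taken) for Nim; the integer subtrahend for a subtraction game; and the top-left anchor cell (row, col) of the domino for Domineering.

ply 1, O at OXO/.../XX. | (1,0)=-1→OXO/O../XX.*; (1,1)=-1→OXO/.O./XX.; (1,2)=-1→OXO/..O/XX.; (2,2)=-1→OXO/.../XXO
ply 2, X at OXO/O../XX. | (1,1)=+1→OXO/OX./XX.*; (1,2)=-1→OXO/O.X/XX.; (2,2)=-1→OXO/O../XXX
ply 3: OXO/OX./XX. is terminal -1 (O); from OXO/.../XX. depth 7

PV length from [OXO/.../XX.]: 2 plies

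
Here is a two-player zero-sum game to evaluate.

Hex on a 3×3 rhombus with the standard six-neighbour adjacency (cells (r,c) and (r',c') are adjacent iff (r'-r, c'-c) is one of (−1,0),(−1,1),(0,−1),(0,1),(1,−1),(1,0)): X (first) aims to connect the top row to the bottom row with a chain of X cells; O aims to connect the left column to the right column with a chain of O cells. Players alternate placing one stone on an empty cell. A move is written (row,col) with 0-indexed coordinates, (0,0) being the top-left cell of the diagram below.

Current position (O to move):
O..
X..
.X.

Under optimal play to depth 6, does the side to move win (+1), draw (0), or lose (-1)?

ply 1, O at O../X../.X. | (0,1)=-1→OO./X../.X.; (0,2)=-1→O.O/X../.X.; (1,1)=+1→O../XO./.X.*; (1,2)=-1→O../X.O/.X.; (2,0)=-1→O../X../OX.; (2,2)=-1→O../X../.XO
ply 2, X at O../XO./.X. | (0,1)=-1→OX./XO./.X.*; (0,2)=-1→O.X/XO./.X.; (1,2)=-1→O../XOX/.X.; (2,0)=-1→O../XO./XX.; (2,2)=-1→O../XO./.XX
ply 3, O at OX./XO./.X. | (0,2)=-1→OXO/XO./.X.; (1,2)=-1→OX./XOO/.X.; (2,0)=+1→OX./XO./OX.*; (2,2)=-1→OX./XO./.XO
ply 4, X at OX./XO./OX. | (0,2)=-1→OXX/XO./OX.*; (1,2)=-1→OX./XOX/OX.; (2,2)=-1→OX./XO./OXX
ply 5, O at OXX/XO./OX. | (1,2)=+1→OXX/XOO/OX.*; (2,2)=-1→OXX/XO./OXO
ply 6: OXX/XOO/OX. is terminal -1 (X); from O../X../.X. depth 6

value(O../X../.X., O) = +1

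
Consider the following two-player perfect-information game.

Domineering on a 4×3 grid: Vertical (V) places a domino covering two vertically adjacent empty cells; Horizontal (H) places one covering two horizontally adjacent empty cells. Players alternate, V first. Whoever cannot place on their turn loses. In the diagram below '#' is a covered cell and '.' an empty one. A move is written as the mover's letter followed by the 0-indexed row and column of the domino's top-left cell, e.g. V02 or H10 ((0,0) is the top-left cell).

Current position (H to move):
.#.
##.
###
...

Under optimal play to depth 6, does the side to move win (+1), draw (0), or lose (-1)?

ply 1, H at .#./##./###/... | H30=-1→.#./##./###/##.*; H31=-1→.#./##./###/.##
ply 2, V at .#./##./###/##. | V02=+1→.##/###/###/##.*
ply 3: .##/###/###/##. is terminal -1 (H); from .#./##./###/... depth 6

value(.#./##./###/..., H) = -1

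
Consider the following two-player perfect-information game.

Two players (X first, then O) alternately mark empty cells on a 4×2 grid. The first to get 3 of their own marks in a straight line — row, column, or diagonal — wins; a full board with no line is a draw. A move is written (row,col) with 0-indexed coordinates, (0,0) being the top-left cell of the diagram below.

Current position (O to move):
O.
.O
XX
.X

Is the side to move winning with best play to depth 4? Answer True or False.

O winning at [O./.O/XX/.X]: False

[O./.O/XX/.X] O move#1: (0,1):+0/OO/.O/XX/.X*, (1,0):+0/O./OO/XX/.X, (3,0):+0/O./.O/XX/OX
[OO/.O/XX/.X] X move#2: (1,0):+0/OO/XO/XX/.X*, (3,0):+0/OO/.O/XX/XX
[OO/XO/XX/.X] O move#3: (3,0):+0/OO/XO/XX/OX*
[OO/XO/XX/OX] end (terminal +0, X#4); searched O./.O/XX/.X to 4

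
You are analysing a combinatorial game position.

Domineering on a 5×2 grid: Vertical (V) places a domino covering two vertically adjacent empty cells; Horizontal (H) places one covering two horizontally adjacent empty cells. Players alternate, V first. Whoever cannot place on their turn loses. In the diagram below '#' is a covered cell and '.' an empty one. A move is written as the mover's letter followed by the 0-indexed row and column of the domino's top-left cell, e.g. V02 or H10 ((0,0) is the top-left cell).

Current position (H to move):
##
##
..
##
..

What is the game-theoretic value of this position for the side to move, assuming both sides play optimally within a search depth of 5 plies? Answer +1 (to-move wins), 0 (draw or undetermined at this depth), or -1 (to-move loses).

[##/##/../##/..] H move#1: H20:+1/##/##/##/##/..*, H40:+1/##/##/../##/##
[##/##/##/##/..] end (terminal -1, V#2); searched ##/##/../##/.. to 5

value(##/##/../##/.., H) = +1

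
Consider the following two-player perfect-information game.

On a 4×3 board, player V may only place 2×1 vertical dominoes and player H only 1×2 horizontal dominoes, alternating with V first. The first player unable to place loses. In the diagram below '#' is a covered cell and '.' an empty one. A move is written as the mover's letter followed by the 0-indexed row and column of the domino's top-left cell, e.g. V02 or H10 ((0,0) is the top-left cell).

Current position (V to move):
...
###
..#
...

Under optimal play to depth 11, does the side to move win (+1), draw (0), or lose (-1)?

p1 V@[.../###/..#/...]: V20[.../###/#.#/#..]-1 V21[.../###/.##/.#.]+1*
p2 H@[.../###/.##/.#.]: H00[##./###/.##/.#.]-1* H01[.##/###/.##/.#.]-1
p3 V@[##./###/.##/.#.]: V20[##./###/###/##.]+1*
p4 H@[##./###/###/##.] terminal -1; root [.../###/..#/...] d11

value(.../###/..#/..., V) = +1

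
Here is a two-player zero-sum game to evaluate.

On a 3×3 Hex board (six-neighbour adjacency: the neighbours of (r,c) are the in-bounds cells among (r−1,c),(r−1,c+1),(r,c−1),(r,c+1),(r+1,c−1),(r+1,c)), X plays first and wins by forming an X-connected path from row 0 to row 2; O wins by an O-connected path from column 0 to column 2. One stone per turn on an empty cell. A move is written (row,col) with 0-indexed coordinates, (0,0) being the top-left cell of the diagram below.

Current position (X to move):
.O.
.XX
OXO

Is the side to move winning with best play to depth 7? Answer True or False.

p1 X@[.O./.XX/OXO]: (0,0)[XO./.XX/OXO]+1* (0,2)[.OX/.XX/OXO]+1 (1,0)[.O./XXX/OXO]+1
p2 O@[XO./.XX/OXO]: (0,2)[XOO/.XX/OXO]-1* (1,0)[XO./OXX/OXO]-1
p3 X@[XOO/.XX/OXO]: (1,0)[XOO/XXX/OXO]+1*
p4 O@[XOO/XXX/OXO] terminal -1; root [.O./.XX/OXO] d7

X winning at [.O./.XX/OXO]: True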